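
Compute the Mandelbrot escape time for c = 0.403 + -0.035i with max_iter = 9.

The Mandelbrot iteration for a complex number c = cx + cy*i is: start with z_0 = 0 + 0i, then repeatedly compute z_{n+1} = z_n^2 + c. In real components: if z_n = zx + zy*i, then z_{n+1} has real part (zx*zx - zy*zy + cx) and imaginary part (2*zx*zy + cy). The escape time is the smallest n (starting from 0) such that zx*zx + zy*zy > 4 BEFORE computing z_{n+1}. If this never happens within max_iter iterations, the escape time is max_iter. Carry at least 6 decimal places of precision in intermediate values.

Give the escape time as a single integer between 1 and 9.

z_0 = 0 + 0i, c = 0.4030 + -0.0350i
Iter 1: z = 0.4030 + -0.0350i, |z|^2 = 0.1636
Iter 2: z = 0.5642 + -0.0632i, |z|^2 = 0.3223
Iter 3: z = 0.7173 + -0.1063i, |z|^2 = 0.5258
Iter 4: z = 0.9062 + -0.1875i, |z|^2 = 0.8564
Iter 5: z = 1.1891 + -0.3749i, |z|^2 = 1.5545
Iter 6: z = 1.6764 + -0.9266i, |z|^2 = 3.6687
Iter 7: z = 2.3546 + -3.1415i, |z|^2 = 15.4134
Escaped at iteration 7

Answer: 7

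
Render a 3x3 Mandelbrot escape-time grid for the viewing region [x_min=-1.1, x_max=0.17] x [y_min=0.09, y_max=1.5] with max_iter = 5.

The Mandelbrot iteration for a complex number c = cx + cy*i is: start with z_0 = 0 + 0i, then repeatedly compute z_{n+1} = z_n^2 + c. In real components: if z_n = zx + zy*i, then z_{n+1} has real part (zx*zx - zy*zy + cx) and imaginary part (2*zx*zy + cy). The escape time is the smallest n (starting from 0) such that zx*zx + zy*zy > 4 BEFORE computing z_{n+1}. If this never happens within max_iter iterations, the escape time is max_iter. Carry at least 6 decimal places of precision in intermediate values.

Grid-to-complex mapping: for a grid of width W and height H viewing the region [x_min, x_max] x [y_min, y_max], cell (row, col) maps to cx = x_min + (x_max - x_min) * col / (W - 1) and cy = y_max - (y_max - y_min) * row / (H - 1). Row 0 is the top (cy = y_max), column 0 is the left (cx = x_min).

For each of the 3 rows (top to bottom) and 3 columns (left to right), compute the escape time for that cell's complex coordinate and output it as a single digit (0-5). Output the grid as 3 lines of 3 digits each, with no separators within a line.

(row=0, col=0): c = -1.1000 + 1.5000i → escape time 2
(row=0, col=1): c = -0.4650 + 1.5000i → escape time 2
(row=0, col=2): c = 0.1700 + 1.5000i → escape time 2
(row=1, col=0): c = -1.1000 + 0.7950i → escape time 3
(row=1, col=1): c = -0.4650 + 0.7950i → escape time 5
(row=1, col=2): c = 0.1700 + 0.7950i → escape time 5
(row=2, col=0): c = -1.1000 + 0.0900i → escape time 5
(row=2, col=1): c = -0.4650 + 0.0900i → escape time 5
(row=2, col=2): c = 0.1700 + 0.0900i → escape time 5

Answer: 222
355
555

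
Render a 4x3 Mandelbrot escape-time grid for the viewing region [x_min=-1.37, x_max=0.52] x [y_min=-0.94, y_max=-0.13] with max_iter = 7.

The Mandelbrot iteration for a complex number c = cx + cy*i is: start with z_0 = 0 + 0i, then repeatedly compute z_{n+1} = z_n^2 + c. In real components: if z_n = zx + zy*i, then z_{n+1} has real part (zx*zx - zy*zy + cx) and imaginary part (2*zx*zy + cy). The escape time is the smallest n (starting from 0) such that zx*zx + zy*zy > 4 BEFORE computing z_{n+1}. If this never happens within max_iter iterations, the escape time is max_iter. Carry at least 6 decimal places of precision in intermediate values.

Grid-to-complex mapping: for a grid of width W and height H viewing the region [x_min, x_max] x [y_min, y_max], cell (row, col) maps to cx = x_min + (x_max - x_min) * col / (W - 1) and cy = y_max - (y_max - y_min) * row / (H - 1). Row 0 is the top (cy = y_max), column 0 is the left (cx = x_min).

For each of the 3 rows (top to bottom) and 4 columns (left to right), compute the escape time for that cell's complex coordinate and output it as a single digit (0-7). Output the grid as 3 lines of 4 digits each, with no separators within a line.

Answer: 7775
3674
3473

Derivation:
(row=0, col=0): c = -1.3700 + -0.1300i → escape time 7
(row=0, col=1): c = -0.7400 + -0.1300i → escape time 7
(row=0, col=2): c = -0.1100 + -0.1300i → escape time 7
(row=0, col=3): c = 0.5200 + -0.1300i → escape time 5
(row=1, col=0): c = -1.3700 + -0.5350i → escape time 3
(row=1, col=1): c = -0.7400 + -0.5350i → escape time 6
(row=1, col=2): c = -0.1100 + -0.5350i → escape time 7
(row=1, col=3): c = 0.5200 + -0.5350i → escape time 4
(row=2, col=0): c = -1.3700 + -0.9400i → escape time 3
(row=2, col=1): c = -0.7400 + -0.9400i → escape time 4
(row=2, col=2): c = -0.1100 + -0.9400i → escape time 7
(row=2, col=3): c = 0.5200 + -0.9400i → escape time 3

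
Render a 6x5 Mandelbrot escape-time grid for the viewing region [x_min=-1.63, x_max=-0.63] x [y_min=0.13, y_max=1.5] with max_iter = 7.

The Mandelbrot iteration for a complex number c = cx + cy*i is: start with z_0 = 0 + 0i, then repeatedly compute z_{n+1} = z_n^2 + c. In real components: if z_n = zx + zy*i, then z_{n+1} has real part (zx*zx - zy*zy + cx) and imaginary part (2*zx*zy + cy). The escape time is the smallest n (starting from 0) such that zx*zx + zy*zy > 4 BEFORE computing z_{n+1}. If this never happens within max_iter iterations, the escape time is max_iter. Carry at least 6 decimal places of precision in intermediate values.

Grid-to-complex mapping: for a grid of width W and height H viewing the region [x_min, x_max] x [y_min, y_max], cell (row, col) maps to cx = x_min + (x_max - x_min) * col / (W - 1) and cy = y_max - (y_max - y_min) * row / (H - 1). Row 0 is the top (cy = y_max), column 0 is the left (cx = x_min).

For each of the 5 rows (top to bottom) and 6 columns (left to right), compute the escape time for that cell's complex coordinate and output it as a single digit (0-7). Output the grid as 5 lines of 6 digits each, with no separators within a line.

(row=0, col=0): c = -1.6300 + 1.5000i → escape time 1
(row=0, col=1): c = -1.4300 + 1.5000i → escape time 1
(row=0, col=2): c = -1.2300 + 1.5000i → escape time 2
(row=0, col=3): c = -1.0300 + 1.5000i → escape time 2
(row=0, col=4): c = -0.8300 + 1.5000i → escape time 2
(row=0, col=5): c = -0.6300 + 1.5000i → escape time 2
(row=1, col=0): c = -1.6300 + 1.1575i → escape time 2
(row=1, col=1): c = -1.4300 + 1.1575i → escape time 2
(row=1, col=2): c = -1.2300 + 1.1575i → escape time 3
(row=1, col=3): c = -1.0300 + 1.1575i → escape time 3
(row=1, col=4): c = -0.8300 + 1.1575i → escape time 3
(row=1, col=5): c = -0.6300 + 1.1575i → escape time 3
(row=2, col=0): c = -1.6300 + 0.8150i → escape time 3
(row=2, col=1): c = -1.4300 + 0.8150i → escape time 3
(row=2, col=2): c = -1.2300 + 0.8150i → escape time 3
(row=2, col=3): c = -1.0300 + 0.8150i → escape time 3
(row=2, col=4): c = -0.8300 + 0.8150i → escape time 4
(row=2, col=5): c = -0.6300 + 0.8150i → escape time 4
(row=3, col=0): c = -1.6300 + 0.4725i → escape time 3
(row=3, col=1): c = -1.4300 + 0.4725i → escape time 3
(row=3, col=2): c = -1.2300 + 0.4725i → escape time 5
(row=3, col=3): c = -1.0300 + 0.4725i → escape time 5
(row=3, col=4): c = -0.8300 + 0.4725i → escape time 6
(row=3, col=5): c = -0.6300 + 0.4725i → escape time 7
(row=4, col=0): c = -1.6300 + 0.1300i → escape time 5
(row=4, col=1): c = -1.4300 + 0.1300i → escape time 7
(row=4, col=2): c = -1.2300 + 0.1300i → escape time 7
(row=4, col=3): c = -1.0300 + 0.1300i → escape time 7
(row=4, col=4): c = -0.8300 + 0.1300i → escape time 7
(row=4, col=5): c = -0.6300 + 0.1300i → escape time 7

Answer: 112222
223333
333344
335567
577777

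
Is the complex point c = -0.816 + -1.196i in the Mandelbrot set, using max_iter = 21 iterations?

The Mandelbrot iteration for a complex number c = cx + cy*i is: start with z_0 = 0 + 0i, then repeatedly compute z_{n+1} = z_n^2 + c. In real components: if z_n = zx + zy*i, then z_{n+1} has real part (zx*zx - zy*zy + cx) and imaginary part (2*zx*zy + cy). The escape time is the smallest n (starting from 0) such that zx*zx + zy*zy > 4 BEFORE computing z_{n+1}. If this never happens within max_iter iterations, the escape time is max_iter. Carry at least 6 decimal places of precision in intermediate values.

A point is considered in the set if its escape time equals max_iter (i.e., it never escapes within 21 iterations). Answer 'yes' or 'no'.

z_0 = 0 + 0i, c = -0.8160 + -1.1960i
Iter 1: z = -0.8160 + -1.1960i, |z|^2 = 2.0963
Iter 2: z = -1.5806 + 0.7559i, |z|^2 = 3.0695
Iter 3: z = 1.1108 + -3.5854i, |z|^2 = 14.0890
Escaped at iteration 3

Answer: no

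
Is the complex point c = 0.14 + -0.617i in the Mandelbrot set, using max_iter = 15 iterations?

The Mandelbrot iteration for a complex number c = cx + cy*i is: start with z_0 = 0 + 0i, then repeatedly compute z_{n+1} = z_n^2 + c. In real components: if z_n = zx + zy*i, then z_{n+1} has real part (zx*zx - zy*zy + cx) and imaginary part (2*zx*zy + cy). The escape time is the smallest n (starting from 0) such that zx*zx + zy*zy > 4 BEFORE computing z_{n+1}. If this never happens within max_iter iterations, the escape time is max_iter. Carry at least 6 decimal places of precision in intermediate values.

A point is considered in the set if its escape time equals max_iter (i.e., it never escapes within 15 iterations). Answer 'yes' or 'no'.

Answer: yes

Derivation:
z_0 = 0 + 0i, c = 0.1400 + -0.6170i
Iter 1: z = 0.1400 + -0.6170i, |z|^2 = 0.4003
Iter 2: z = -0.2211 + -0.7898i, |z|^2 = 0.6726
Iter 3: z = -0.4348 + -0.2678i, |z|^2 = 0.2608
Iter 4: z = 0.2574 + -0.3841i, |z|^2 = 0.2138
Iter 5: z = 0.0587 + -0.8147i, |z|^2 = 0.6672
Iter 6: z = -0.5203 + -0.7127i, |z|^2 = 0.7786
Iter 7: z = -0.0971 + 0.1246i, |z|^2 = 0.0250
Iter 8: z = 0.1339 + -0.6412i, |z|^2 = 0.4291
Iter 9: z = -0.2532 + -0.7887i, |z|^2 = 0.6862
Iter 10: z = -0.4180 + -0.2176i, |z|^2 = 0.2220
Iter 11: z = 0.2674 + -0.4351i, |z|^2 = 0.2608
Iter 12: z = 0.0221 + -0.8497i, |z|^2 = 0.7224
Iter 13: z = -0.5815 + -0.6546i, |z|^2 = 0.7666
Iter 14: z = 0.0496 + 0.1443i, |z|^2 = 0.0233
Did not escape in 15 iterations → in set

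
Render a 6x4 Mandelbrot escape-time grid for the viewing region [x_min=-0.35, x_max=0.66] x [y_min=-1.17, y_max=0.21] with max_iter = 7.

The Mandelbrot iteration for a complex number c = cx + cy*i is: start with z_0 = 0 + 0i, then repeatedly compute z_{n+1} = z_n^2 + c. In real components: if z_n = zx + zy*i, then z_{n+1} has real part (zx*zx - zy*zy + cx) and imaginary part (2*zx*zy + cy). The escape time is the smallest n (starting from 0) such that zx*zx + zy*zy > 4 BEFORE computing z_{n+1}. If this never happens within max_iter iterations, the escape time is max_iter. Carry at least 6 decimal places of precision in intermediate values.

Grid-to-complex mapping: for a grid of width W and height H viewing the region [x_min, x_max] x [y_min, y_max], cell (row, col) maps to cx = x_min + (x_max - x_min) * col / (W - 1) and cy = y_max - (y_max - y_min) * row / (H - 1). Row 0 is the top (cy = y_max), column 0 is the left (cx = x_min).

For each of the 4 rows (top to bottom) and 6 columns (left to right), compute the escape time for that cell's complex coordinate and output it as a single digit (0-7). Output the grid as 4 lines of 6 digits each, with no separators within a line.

Answer: 777774
777773
777643
343222

Derivation:
(row=0, col=0): c = -0.3500 + 0.2100i → escape time 7
(row=0, col=1): c = -0.1480 + 0.2100i → escape time 7
(row=0, col=2): c = 0.0540 + 0.2100i → escape time 7
(row=0, col=3): c = 0.2560 + 0.2100i → escape time 7
(row=0, col=4): c = 0.4580 + 0.2100i → escape time 7
(row=0, col=5): c = 0.6600 + 0.2100i → escape time 4
(row=1, col=0): c = -0.3500 + -0.2500i → escape time 7
(row=1, col=1): c = -0.1480 + -0.2500i → escape time 7
(row=1, col=2): c = 0.0540 + -0.2500i → escape time 7
(row=1, col=3): c = 0.2560 + -0.2500i → escape time 7
(row=1, col=4): c = 0.4580 + -0.2500i → escape time 7
(row=1, col=5): c = 0.6600 + -0.2500i → escape time 3
(row=2, col=0): c = -0.3500 + -0.7100i → escape time 7
(row=2, col=1): c = -0.1480 + -0.7100i → escape time 7
(row=2, col=2): c = 0.0540 + -0.7100i → escape time 7
(row=2, col=3): c = 0.2560 + -0.7100i → escape time 6
(row=2, col=4): c = 0.4580 + -0.7100i → escape time 4
(row=2, col=5): c = 0.6600 + -0.7100i → escape time 3
(row=3, col=0): c = -0.3500 + -1.1700i → escape time 3
(row=3, col=1): c = -0.1480 + -1.1700i → escape time 4
(row=3, col=2): c = 0.0540 + -1.1700i → escape time 3
(row=3, col=3): c = 0.2560 + -1.1700i → escape time 2
(row=3, col=4): c = 0.4580 + -1.1700i → escape time 2
(row=3, col=5): c = 0.6600 + -1.1700i → escape time 2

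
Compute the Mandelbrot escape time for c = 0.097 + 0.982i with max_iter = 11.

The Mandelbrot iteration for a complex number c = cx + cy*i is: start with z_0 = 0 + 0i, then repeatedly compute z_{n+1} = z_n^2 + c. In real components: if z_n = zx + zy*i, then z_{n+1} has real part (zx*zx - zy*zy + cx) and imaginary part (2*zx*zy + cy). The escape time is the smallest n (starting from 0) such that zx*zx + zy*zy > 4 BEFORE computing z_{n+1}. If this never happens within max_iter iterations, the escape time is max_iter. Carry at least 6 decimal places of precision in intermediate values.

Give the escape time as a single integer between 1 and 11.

Answer: 4

Derivation:
z_0 = 0 + 0i, c = 0.0970 + 0.9820i
Iter 1: z = 0.0970 + 0.9820i, |z|^2 = 0.9737
Iter 2: z = -0.8579 + 1.1725i, |z|^2 = 2.1108
Iter 3: z = -0.5418 + -1.0298i, |z|^2 = 1.3540
Iter 4: z = -0.6700 + 2.0978i, |z|^2 = 4.8498
Escaped at iteration 4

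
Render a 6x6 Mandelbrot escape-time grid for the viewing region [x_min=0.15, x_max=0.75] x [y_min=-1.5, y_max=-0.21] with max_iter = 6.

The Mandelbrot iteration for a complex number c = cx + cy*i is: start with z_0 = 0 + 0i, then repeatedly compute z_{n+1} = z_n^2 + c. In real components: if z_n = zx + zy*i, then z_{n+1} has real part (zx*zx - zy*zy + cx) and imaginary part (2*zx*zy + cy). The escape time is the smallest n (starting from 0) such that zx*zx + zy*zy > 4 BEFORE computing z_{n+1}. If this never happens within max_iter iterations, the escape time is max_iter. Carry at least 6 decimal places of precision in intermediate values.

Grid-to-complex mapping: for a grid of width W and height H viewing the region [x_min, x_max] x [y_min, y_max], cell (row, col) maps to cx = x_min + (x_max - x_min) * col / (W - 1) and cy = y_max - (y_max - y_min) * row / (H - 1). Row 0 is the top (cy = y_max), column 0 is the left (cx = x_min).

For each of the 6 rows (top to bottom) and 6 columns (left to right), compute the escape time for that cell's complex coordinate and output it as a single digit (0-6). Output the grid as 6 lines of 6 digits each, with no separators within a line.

(row=0, col=0): c = 0.1500 + -0.2100i → escape time 6
(row=0, col=1): c = 0.2700 + -0.2100i → escape time 6
(row=0, col=2): c = 0.3900 + -0.2100i → escape time 6
(row=0, col=3): c = 0.5100 + -0.2100i → escape time 5
(row=0, col=4): c = 0.6300 + -0.2100i → escape time 4
(row=0, col=5): c = 0.7500 + -0.2100i → escape time 3
(row=1, col=0): c = 0.1500 + -0.4680i → escape time 6
(row=1, col=1): c = 0.2700 + -0.4680i → escape time 6
(row=1, col=2): c = 0.3900 + -0.4680i → escape time 6
(row=1, col=3): c = 0.5100 + -0.4680i → escape time 5
(row=1, col=4): c = 0.6300 + -0.4680i → escape time 3
(row=1, col=5): c = 0.7500 + -0.4680i → escape time 3
(row=2, col=0): c = 0.1500 + -0.7260i → escape time 6
(row=2, col=1): c = 0.2700 + -0.7260i → escape time 6
(row=2, col=2): c = 0.3900 + -0.7260i → escape time 5
(row=2, col=3): c = 0.5100 + -0.7260i → escape time 3
(row=2, col=4): c = 0.6300 + -0.7260i → escape time 3
(row=2, col=5): c = 0.7500 + -0.7260i → escape time 3
(row=3, col=0): c = 0.1500 + -0.9840i → escape time 4
(row=3, col=1): c = 0.2700 + -0.9840i → escape time 4
(row=3, col=2): c = 0.3900 + -0.9840i → escape time 3
(row=3, col=3): c = 0.5100 + -0.9840i → escape time 3
(row=3, col=4): c = 0.6300 + -0.9840i → escape time 2
(row=3, col=5): c = 0.7500 + -0.9840i → escape time 2
(row=4, col=0): c = 0.1500 + -1.2420i → escape time 2
(row=4, col=1): c = 0.2700 + -1.2420i → escape time 2
(row=4, col=2): c = 0.3900 + -1.2420i → escape time 2
(row=4, col=3): c = 0.5100 + -1.2420i → escape time 2
(row=4, col=4): c = 0.6300 + -1.2420i → escape time 2
(row=4, col=5): c = 0.7500 + -1.2420i → escape time 2
(row=5, col=0): c = 0.1500 + -1.5000i → escape time 2
(row=5, col=1): c = 0.2700 + -1.5000i → escape time 2
(row=5, col=2): c = 0.3900 + -1.5000i → escape time 2
(row=5, col=3): c = 0.5100 + -1.5000i → escape time 2
(row=5, col=4): c = 0.6300 + -1.5000i → escape time 2
(row=5, col=5): c = 0.7500 + -1.5000i → escape time 2

Answer: 666543
666533
665333
443322
222222
222222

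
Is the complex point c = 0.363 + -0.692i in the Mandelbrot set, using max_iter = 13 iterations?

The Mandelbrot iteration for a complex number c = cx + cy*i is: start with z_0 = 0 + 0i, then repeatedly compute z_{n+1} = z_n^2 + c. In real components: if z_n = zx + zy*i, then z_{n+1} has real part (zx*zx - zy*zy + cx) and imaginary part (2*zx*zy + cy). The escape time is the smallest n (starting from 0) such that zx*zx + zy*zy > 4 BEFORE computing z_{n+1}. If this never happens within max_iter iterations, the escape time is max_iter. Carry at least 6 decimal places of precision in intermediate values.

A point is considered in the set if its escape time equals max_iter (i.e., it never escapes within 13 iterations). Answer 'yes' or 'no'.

z_0 = 0 + 0i, c = 0.3630 + -0.6920i
Iter 1: z = 0.3630 + -0.6920i, |z|^2 = 0.6106
Iter 2: z = 0.0159 + -1.1944i, |z|^2 = 1.4268
Iter 3: z = -1.0633 + -0.7300i, |z|^2 = 1.6635
Iter 4: z = 0.9608 + 0.8604i, |z|^2 = 1.6634
Iter 5: z = 0.5457 + 0.9613i, |z|^2 = 1.2220
Iter 6: z = -0.2634 + 0.3572i, |z|^2 = 0.1970
Iter 7: z = 0.3048 + -0.8802i, |z|^2 = 0.8676
Iter 8: z = -0.3188 + -1.2285i, |z|^2 = 1.6108
Iter 9: z = -1.0445 + 0.0913i, |z|^2 = 1.0993
Iter 10: z = 1.4456 + -0.8827i, |z|^2 = 2.8689
Iter 11: z = 1.6737 + -3.2440i, |z|^2 = 13.3248
Escaped at iteration 11

Answer: no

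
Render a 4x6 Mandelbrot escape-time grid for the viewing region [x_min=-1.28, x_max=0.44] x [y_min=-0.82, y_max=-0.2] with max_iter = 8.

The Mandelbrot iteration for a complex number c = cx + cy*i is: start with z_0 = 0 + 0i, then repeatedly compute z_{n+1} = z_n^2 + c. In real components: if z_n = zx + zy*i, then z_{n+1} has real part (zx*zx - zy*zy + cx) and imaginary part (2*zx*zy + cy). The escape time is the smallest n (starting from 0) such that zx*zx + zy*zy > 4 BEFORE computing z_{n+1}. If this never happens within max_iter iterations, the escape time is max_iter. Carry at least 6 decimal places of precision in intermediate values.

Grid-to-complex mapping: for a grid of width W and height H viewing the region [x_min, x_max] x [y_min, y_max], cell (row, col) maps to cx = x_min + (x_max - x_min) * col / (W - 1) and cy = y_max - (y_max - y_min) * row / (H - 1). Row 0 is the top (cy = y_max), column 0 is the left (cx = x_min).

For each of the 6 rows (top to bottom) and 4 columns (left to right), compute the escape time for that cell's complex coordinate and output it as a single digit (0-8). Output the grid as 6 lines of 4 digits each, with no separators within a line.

(row=0, col=0): c = -1.2800 + -0.2000i → escape time 8
(row=0, col=1): c = -0.7067 + -0.2000i → escape time 8
(row=0, col=2): c = -0.1333 + -0.2000i → escape time 8
(row=0, col=3): c = 0.4400 + -0.2000i → escape time 8
(row=1, col=0): c = -1.2800 + -0.3240i → escape time 8
(row=1, col=1): c = -0.7067 + -0.3240i → escape time 8
(row=1, col=2): c = -0.1333 + -0.3240i → escape time 8
(row=1, col=3): c = 0.4400 + -0.3240i → escape time 8
(row=2, col=0): c = -1.2800 + -0.4480i → escape time 7
(row=2, col=1): c = -0.7067 + -0.4480i → escape time 8
(row=2, col=2): c = -0.1333 + -0.4480i → escape time 8
(row=2, col=3): c = 0.4400 + -0.4480i → escape time 6
(row=3, col=0): c = -1.2800 + -0.5720i → escape time 3
(row=3, col=1): c = -0.7067 + -0.5720i → escape time 6
(row=3, col=2): c = -0.1333 + -0.5720i → escape time 8
(row=3, col=3): c = 0.4400 + -0.5720i → escape time 6
(row=4, col=0): c = -1.2800 + -0.6960i → escape time 3
(row=4, col=1): c = -0.7067 + -0.6960i → escape time 5
(row=4, col=2): c = -0.1333 + -0.6960i → escape time 8
(row=4, col=3): c = 0.4400 + -0.6960i → escape time 4
(row=5, col=0): c = -1.2800 + -0.8200i → escape time 3
(row=5, col=1): c = -0.7067 + -0.8200i → escape time 4
(row=5, col=2): c = -0.1333 + -0.8200i → escape time 8
(row=5, col=3): c = 0.4400 + -0.8200i → escape time 3

Answer: 8888
8888
7886
3686
3584
3483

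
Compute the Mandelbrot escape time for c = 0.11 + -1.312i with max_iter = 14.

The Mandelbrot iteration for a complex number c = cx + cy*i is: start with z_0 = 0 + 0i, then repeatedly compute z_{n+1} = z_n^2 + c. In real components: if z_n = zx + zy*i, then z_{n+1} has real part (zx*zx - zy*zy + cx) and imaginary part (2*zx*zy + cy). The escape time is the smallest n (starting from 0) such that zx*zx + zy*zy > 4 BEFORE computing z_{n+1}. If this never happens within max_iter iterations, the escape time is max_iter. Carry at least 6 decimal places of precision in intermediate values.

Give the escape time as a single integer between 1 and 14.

Answer: 2

Derivation:
z_0 = 0 + 0i, c = 0.1100 + -1.3120i
Iter 1: z = 0.1100 + -1.3120i, |z|^2 = 1.7334
Iter 2: z = -1.5992 + -1.6006i, |z|^2 = 5.1196
Escaped at iteration 2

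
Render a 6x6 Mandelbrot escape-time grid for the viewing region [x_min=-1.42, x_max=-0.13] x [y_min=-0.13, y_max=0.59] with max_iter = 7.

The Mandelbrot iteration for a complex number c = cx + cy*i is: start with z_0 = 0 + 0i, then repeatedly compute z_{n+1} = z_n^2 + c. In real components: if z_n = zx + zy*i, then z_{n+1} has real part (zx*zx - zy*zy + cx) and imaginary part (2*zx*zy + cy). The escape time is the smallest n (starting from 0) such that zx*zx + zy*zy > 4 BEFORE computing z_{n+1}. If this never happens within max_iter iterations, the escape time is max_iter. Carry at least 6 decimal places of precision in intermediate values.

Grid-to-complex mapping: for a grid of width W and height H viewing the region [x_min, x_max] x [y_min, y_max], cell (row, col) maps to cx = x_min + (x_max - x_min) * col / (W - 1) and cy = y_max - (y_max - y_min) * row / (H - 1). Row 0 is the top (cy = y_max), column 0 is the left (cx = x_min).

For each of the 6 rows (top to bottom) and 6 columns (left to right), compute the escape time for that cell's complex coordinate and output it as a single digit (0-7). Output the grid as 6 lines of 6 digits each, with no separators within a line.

Answer: 345777
466777
577777
777777
777777
777777

Derivation:
(row=0, col=0): c = -1.4200 + 0.5900i → escape time 3
(row=0, col=1): c = -1.1620 + 0.5900i → escape time 4
(row=0, col=2): c = -0.9040 + 0.5900i → escape time 5
(row=0, col=3): c = -0.6460 + 0.5900i → escape time 7
(row=0, col=4): c = -0.3880 + 0.5900i → escape time 7
(row=0, col=5): c = -0.1300 + 0.5900i → escape time 7
(row=1, col=0): c = -1.4200 + 0.4460i → escape time 4
(row=1, col=1): c = -1.1620 + 0.4460i → escape time 6
(row=1, col=2): c = -0.9040 + 0.4460i → escape time 6
(row=1, col=3): c = -0.6460 + 0.4460i → escape time 7
(row=1, col=4): c = -0.3880 + 0.4460i → escape time 7
(row=1, col=5): c = -0.1300 + 0.4460i → escape time 7
(row=2, col=0): c = -1.4200 + 0.3020i → escape time 5
(row=2, col=1): c = -1.1620 + 0.3020i → escape time 7
(row=2, col=2): c = -0.9040 + 0.3020i → escape time 7
(row=2, col=3): c = -0.6460 + 0.3020i → escape time 7
(row=2, col=4): c = -0.3880 + 0.3020i → escape time 7
(row=2, col=5): c = -0.1300 + 0.3020i → escape time 7
(row=3, col=0): c = -1.4200 + 0.1580i → escape time 7
(row=3, col=1): c = -1.1620 + 0.1580i → escape time 7
(row=3, col=2): c = -0.9040 + 0.1580i → escape time 7
(row=3, col=3): c = -0.6460 + 0.1580i → escape time 7
(row=3, col=4): c = -0.3880 + 0.1580i → escape time 7
(row=3, col=5): c = -0.1300 + 0.1580i → escape time 7
(row=4, col=0): c = -1.4200 + 0.0140i → escape time 7
(row=4, col=1): c = -1.1620 + 0.0140i → escape time 7
(row=4, col=2): c = -0.9040 + 0.0140i → escape time 7
(row=4, col=3): c = -0.6460 + 0.0140i → escape time 7
(row=4, col=4): c = -0.3880 + 0.0140i → escape time 7
(row=4, col=5): c = -0.1300 + 0.0140i → escape time 7
(row=5, col=0): c = -1.4200 + -0.1300i → escape time 7
(row=5, col=1): c = -1.1620 + -0.1300i → escape time 7
(row=5, col=2): c = -0.9040 + -0.1300i → escape time 7
(row=5, col=3): c = -0.6460 + -0.1300i → escape time 7
(row=5, col=4): c = -0.3880 + -0.1300i → escape time 7
(row=5, col=5): c = -0.1300 + -0.1300i → escape time 7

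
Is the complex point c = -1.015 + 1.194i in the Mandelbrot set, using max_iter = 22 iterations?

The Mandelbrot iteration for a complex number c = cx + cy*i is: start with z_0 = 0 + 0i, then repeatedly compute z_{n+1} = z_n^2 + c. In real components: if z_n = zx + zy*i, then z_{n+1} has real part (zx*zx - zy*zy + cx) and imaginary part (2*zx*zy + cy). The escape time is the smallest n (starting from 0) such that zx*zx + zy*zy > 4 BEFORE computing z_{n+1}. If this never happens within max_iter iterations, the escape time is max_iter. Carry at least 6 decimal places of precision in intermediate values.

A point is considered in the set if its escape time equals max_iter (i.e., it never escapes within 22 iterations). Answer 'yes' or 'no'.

Answer: no

Derivation:
z_0 = 0 + 0i, c = -1.0150 + 1.1940i
Iter 1: z = -1.0150 + 1.1940i, |z|^2 = 2.4559
Iter 2: z = -1.4104 + -1.2298i, |z|^2 = 3.5017
Iter 3: z = -0.5382 + 4.6631i, |z|^2 = 22.0342
Escaped at iteration 3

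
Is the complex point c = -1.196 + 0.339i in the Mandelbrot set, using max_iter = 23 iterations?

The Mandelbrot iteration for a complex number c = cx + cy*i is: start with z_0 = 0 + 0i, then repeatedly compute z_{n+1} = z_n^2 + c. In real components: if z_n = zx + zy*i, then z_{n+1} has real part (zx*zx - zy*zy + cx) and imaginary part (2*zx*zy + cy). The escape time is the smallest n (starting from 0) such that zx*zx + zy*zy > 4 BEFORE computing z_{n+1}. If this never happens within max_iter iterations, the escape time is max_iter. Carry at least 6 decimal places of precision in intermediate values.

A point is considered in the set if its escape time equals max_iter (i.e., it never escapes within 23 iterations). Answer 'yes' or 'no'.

Answer: no

Derivation:
z_0 = 0 + 0i, c = -1.1960 + 0.3390i
Iter 1: z = -1.1960 + 0.3390i, |z|^2 = 1.5453
Iter 2: z = 0.1195 + -0.4719i, |z|^2 = 0.2370
Iter 3: z = -1.4044 + 0.2262i, |z|^2 = 2.0235
Iter 4: z = 0.7252 + -0.2964i, |z|^2 = 0.6137
Iter 5: z = -0.7580 + -0.0909i, |z|^2 = 0.5828
Iter 6: z = -0.6297 + 0.4768i, |z|^2 = 0.6239
Iter 7: z = -1.0268 + -0.2615i, |z|^2 = 1.1228
Iter 8: z = -0.2100 + 0.8760i, |z|^2 = 0.8114
Iter 9: z = -1.9193 + -0.0289i, |z|^2 = 3.6844
Iter 10: z = 2.4867 + 0.4499i, |z|^2 = 6.3861
Escaped at iteration 10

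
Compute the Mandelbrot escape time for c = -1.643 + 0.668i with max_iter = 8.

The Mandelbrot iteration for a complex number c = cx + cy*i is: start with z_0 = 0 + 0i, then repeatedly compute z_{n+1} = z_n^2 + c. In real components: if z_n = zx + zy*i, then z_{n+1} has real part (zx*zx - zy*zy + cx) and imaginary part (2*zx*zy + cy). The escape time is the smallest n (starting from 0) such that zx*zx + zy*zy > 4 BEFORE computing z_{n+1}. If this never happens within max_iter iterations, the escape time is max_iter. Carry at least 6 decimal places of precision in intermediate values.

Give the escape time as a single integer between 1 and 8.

z_0 = 0 + 0i, c = -1.6430 + 0.6680i
Iter 1: z = -1.6430 + 0.6680i, |z|^2 = 3.1457
Iter 2: z = 0.6102 + -1.5270i, |z|^2 = 2.7043
Iter 3: z = -3.6025 + -1.1957i, |z|^2 = 14.4077
Escaped at iteration 3

Answer: 3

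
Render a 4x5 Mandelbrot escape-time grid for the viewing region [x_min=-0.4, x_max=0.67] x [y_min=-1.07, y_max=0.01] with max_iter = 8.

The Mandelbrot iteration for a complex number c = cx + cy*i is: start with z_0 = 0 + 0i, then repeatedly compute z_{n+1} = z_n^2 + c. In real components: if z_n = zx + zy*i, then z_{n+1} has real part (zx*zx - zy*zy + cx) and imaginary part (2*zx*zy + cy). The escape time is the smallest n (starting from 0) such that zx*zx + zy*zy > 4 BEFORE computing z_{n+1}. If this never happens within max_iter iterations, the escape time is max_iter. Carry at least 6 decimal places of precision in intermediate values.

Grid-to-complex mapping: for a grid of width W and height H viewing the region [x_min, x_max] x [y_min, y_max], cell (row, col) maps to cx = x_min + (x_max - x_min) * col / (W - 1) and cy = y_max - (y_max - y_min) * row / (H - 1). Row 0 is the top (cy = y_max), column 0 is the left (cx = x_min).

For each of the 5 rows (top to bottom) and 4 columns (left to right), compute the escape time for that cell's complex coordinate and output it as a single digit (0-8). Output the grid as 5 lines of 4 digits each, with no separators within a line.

Answer: 8884
8883
8883
6843
4532

Derivation:
(row=0, col=0): c = -0.4000 + 0.0100i → escape time 8
(row=0, col=1): c = -0.0433 + 0.0100i → escape time 8
(row=0, col=2): c = 0.3133 + 0.0100i → escape time 8
(row=0, col=3): c = 0.6700 + 0.0100i → escape time 4
(row=1, col=0): c = -0.4000 + -0.2600i → escape time 8
(row=1, col=1): c = -0.0433 + -0.2600i → escape time 8
(row=1, col=2): c = 0.3133 + -0.2600i → escape time 8
(row=1, col=3): c = 0.6700 + -0.2600i → escape time 3
(row=2, col=0): c = -0.4000 + -0.5300i → escape time 8
(row=2, col=1): c = -0.0433 + -0.5300i → escape time 8
(row=2, col=2): c = 0.3133 + -0.5300i → escape time 8
(row=2, col=3): c = 0.6700 + -0.5300i → escape time 3
(row=3, col=0): c = -0.4000 + -0.8000i → escape time 6
(row=3, col=1): c = -0.0433 + -0.8000i → escape time 8
(row=3, col=2): c = 0.3133 + -0.8000i → escape time 4
(row=3, col=3): c = 0.6700 + -0.8000i → escape time 3
(row=4, col=0): c = -0.4000 + -1.0700i → escape time 4
(row=4, col=1): c = -0.0433 + -1.0700i → escape time 5
(row=4, col=2): c = 0.3133 + -1.0700i → escape time 3
(row=4, col=3): c = 0.6700 + -1.0700i → escape time 2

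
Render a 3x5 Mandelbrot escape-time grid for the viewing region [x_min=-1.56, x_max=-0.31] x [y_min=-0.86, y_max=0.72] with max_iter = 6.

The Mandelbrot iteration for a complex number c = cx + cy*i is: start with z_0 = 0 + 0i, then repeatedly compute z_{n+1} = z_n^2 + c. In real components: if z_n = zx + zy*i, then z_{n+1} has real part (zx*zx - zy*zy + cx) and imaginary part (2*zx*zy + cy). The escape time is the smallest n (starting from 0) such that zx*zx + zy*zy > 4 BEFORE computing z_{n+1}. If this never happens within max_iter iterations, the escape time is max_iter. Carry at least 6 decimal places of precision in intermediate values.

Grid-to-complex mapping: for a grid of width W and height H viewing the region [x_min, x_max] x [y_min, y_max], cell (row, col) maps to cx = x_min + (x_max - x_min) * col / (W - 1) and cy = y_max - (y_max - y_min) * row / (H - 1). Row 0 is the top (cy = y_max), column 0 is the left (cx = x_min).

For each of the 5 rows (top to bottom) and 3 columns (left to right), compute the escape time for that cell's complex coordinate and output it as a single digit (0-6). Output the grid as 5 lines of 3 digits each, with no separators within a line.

Answer: 346
466
666
356
336

Derivation:
(row=0, col=0): c = -1.5600 + 0.7200i → escape time 3
(row=0, col=1): c = -0.9350 + 0.7200i → escape time 4
(row=0, col=2): c = -0.3100 + 0.7200i → escape time 6
(row=1, col=0): c = -1.5600 + 0.3250i → escape time 4
(row=1, col=1): c = -0.9350 + 0.3250i → escape time 6
(row=1, col=2): c = -0.3100 + 0.3250i → escape time 6
(row=2, col=0): c = -1.5600 + -0.0700i → escape time 6
(row=2, col=1): c = -0.9350 + -0.0700i → escape time 6
(row=2, col=2): c = -0.3100 + -0.0700i → escape time 6
(row=3, col=0): c = -1.5600 + -0.4650i → escape time 3
(row=3, col=1): c = -0.9350 + -0.4650i → escape time 5
(row=3, col=2): c = -0.3100 + -0.4650i → escape time 6
(row=4, col=0): c = -1.5600 + -0.8600i → escape time 3
(row=4, col=1): c = -0.9350 + -0.8600i → escape time 3
(row=4, col=2): c = -0.3100 + -0.8600i → escape time 6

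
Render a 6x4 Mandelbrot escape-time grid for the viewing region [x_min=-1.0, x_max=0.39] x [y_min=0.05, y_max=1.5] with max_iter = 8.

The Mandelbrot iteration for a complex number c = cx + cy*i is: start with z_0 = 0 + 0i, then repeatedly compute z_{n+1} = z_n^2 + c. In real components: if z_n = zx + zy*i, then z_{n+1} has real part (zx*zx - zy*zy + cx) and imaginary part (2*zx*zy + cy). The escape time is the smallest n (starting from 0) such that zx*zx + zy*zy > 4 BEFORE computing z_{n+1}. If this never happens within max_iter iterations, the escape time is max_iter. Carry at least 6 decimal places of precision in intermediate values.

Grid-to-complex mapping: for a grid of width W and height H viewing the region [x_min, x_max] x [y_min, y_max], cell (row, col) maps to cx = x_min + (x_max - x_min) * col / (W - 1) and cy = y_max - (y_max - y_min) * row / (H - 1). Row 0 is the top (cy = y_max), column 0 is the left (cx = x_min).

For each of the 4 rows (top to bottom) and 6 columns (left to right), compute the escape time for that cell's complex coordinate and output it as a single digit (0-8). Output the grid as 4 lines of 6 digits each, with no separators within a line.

(row=0, col=0): c = -1.0000 + 1.5000i → escape time 2
(row=0, col=1): c = -0.7220 + 1.5000i → escape time 2
(row=0, col=2): c = -0.4440 + 1.5000i → escape time 2
(row=0, col=3): c = -0.1660 + 1.5000i → escape time 2
(row=0, col=4): c = 0.1120 + 1.5000i → escape time 2
(row=0, col=5): c = 0.3900 + 1.5000i → escape time 2
(row=1, col=0): c = -1.0000 + 1.0167i → escape time 3
(row=1, col=1): c = -0.7220 + 1.0167i → escape time 3
(row=1, col=2): c = -0.4440 + 1.0167i → escape time 4
(row=1, col=3): c = -0.1660 + 1.0167i → escape time 8
(row=1, col=4): c = 0.1120 + 1.0167i → escape time 4
(row=1, col=5): c = 0.3900 + 1.0167i → escape time 3
(row=2, col=0): c = -1.0000 + 0.5333i → escape time 5
(row=2, col=1): c = -0.7220 + 0.5333i → escape time 6
(row=2, col=2): c = -0.4440 + 0.5333i → escape time 8
(row=2, col=3): c = -0.1660 + 0.5333i → escape time 8
(row=2, col=4): c = 0.1120 + 0.5333i → escape time 8
(row=2, col=5): c = 0.3900 + 0.5333i → escape time 8
(row=3, col=0): c = -1.0000 + 0.0500i → escape time 8
(row=3, col=1): c = -0.7220 + 0.0500i → escape time 8
(row=3, col=2): c = -0.4440 + 0.0500i → escape time 8
(row=3, col=3): c = -0.1660 + 0.0500i → escape time 8
(row=3, col=4): c = 0.1120 + 0.0500i → escape time 8
(row=3, col=5): c = 0.3900 + 0.0500i → escape time 7

Answer: 222222
334843
568888
888887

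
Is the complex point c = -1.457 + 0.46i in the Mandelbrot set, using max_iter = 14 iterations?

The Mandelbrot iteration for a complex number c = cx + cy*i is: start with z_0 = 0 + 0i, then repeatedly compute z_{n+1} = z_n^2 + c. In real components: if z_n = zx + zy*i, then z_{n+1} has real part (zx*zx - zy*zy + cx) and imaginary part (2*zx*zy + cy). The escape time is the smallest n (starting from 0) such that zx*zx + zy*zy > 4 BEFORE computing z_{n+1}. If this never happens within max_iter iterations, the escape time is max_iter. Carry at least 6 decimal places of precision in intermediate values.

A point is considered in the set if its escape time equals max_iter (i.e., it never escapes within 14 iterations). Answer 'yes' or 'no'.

z_0 = 0 + 0i, c = -1.4570 + 0.4600i
Iter 1: z = -1.4570 + 0.4600i, |z|^2 = 2.3344
Iter 2: z = 0.4542 + -0.8804i, |z|^2 = 0.9815
Iter 3: z = -2.0258 + -0.3399i, |z|^2 = 4.2195
Escaped at iteration 3

Answer: no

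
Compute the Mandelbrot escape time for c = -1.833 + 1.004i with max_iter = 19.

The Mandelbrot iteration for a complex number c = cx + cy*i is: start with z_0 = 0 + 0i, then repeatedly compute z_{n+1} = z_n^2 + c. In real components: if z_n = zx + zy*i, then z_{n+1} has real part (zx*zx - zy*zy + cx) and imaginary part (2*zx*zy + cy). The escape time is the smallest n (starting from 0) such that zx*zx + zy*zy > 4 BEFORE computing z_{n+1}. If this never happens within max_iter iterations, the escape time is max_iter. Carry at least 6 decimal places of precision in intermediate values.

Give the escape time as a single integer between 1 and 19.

Answer: 1

Derivation:
z_0 = 0 + 0i, c = -1.8330 + 1.0040i
Iter 1: z = -1.8330 + 1.0040i, |z|^2 = 4.3679
Escaped at iteration 1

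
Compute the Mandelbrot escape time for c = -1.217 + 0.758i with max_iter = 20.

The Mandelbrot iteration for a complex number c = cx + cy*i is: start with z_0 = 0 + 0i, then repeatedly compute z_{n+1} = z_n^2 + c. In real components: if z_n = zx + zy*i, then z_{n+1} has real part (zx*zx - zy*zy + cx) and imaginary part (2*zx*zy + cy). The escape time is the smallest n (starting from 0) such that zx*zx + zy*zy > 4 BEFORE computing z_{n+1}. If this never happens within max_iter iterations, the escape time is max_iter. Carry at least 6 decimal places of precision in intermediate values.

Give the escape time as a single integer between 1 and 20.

Answer: 3

Derivation:
z_0 = 0 + 0i, c = -1.2170 + 0.7580i
Iter 1: z = -1.2170 + 0.7580i, |z|^2 = 2.0557
Iter 2: z = -0.3105 + -1.0870i, |z|^2 = 1.2779
Iter 3: z = -2.3021 + 1.4330i, |z|^2 = 7.3531
Escaped at iteration 3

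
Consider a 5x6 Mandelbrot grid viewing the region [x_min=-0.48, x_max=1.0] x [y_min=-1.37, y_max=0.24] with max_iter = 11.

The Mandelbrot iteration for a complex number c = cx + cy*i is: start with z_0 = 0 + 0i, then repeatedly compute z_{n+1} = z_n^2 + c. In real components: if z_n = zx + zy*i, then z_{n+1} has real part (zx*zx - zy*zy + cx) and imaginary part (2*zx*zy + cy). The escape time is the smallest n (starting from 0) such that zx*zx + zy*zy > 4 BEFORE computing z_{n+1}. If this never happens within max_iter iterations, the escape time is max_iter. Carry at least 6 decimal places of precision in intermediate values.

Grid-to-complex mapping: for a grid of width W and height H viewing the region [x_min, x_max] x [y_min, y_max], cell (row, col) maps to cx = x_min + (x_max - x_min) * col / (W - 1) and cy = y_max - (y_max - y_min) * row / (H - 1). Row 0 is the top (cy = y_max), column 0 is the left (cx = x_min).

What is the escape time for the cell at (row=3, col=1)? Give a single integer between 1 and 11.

z_0 = 0 + 0i, c = -0.1100 + -0.7260i
Iter 1: z = -0.1100 + -0.7260i, |z|^2 = 0.5392
Iter 2: z = -0.6250 + -0.5663i, |z|^2 = 0.7113
Iter 3: z = -0.0401 + -0.0182i, |z|^2 = 0.0019
Iter 4: z = -0.1087 + -0.7245i, |z|^2 = 0.5368
Iter 5: z = -0.6231 + -0.5684i, |z|^2 = 0.7114
Iter 6: z = -0.0448 + -0.0176i, |z|^2 = 0.0023
Iter 7: z = -0.1083 + -0.7244i, |z|^2 = 0.5365
Iter 8: z = -0.6231 + -0.5691i, |z|^2 = 0.7121
Iter 9: z = -0.0457 + -0.0168i, |z|^2 = 0.0024
Iter 10: z = -0.1082 + -0.7245i, |z|^2 = 0.5366

Answer: 11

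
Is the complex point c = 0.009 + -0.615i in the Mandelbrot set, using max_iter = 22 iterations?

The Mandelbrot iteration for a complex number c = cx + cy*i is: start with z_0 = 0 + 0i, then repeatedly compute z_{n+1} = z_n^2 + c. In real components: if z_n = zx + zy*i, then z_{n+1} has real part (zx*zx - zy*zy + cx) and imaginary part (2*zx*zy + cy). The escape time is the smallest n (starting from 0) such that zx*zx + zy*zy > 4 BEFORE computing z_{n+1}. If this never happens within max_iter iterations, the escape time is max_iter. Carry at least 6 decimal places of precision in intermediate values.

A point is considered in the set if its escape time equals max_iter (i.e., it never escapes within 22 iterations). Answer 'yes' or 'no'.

z_0 = 0 + 0i, c = 0.0090 + -0.6150i
Iter 1: z = 0.0090 + -0.6150i, |z|^2 = 0.3783
Iter 2: z = -0.3691 + -0.6261i, |z|^2 = 0.5282
Iter 3: z = -0.2467 + -0.1528i, |z|^2 = 0.0842
Iter 4: z = 0.0465 + -0.5396i, |z|^2 = 0.2934
Iter 5: z = -0.2800 + -0.6652i, |z|^2 = 0.5209
Iter 6: z = -0.3551 + -0.2425i, |z|^2 = 0.1849
Iter 7: z = 0.0763 + -0.4428i, |z|^2 = 0.2019
Iter 8: z = -0.1813 + -0.6826i, |z|^2 = 0.4988
Iter 9: z = -0.4240 + -0.3675i, |z|^2 = 0.3149
Iter 10: z = 0.0537 + -0.3033i, |z|^2 = 0.0949
Iter 11: z = -0.0801 + -0.6476i, |z|^2 = 0.4258
Iter 12: z = -0.4040 + -0.5113i, |z|^2 = 0.4246
Iter 13: z = -0.0892 + -0.2019i, |z|^2 = 0.0487
Iter 14: z = -0.0238 + -0.5790i, |z|^2 = 0.3358
Iter 15: z = -0.3256 + -0.5874i, |z|^2 = 0.4511
Iter 16: z = -0.2300 + -0.2324i, |z|^2 = 0.1069
Iter 17: z = 0.0079 + -0.5081i, |z|^2 = 0.2582
Iter 18: z = -0.2491 + -0.6230i, |z|^2 = 0.4502
Iter 19: z = -0.3171 + -0.3046i, |z|^2 = 0.1934
Iter 20: z = 0.0167 + -0.4218i, |z|^2 = 0.1782
Iter 21: z = -0.1686 + -0.6291i, |z|^2 = 0.4242
Did not escape in 22 iterations → in set

Answer: yes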